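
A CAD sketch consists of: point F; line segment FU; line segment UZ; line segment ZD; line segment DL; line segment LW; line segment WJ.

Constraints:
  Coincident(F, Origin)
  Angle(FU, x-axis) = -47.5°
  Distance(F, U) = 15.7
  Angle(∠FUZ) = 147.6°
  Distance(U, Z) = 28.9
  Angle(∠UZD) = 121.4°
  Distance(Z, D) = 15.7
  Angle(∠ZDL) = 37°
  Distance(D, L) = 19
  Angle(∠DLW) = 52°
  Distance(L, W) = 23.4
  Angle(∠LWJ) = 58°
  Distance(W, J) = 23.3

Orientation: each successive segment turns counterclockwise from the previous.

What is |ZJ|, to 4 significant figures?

20.49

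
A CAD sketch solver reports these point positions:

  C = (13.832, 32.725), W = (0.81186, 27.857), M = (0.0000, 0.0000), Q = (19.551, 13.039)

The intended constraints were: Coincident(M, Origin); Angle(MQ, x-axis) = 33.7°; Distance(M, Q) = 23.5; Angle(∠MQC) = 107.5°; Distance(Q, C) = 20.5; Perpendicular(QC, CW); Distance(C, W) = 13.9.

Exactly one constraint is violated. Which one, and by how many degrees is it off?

Perpendicular(QC, CW) — off by 4.30°.

M = (0.00, 0.00) ✓; MQ at 33.70° ✓; |MQ| = 23.50 ✓; ∠MQC = 107.5° ✓; |QC| = 20.50 ✓; ∠(QC, CW) = 94.30° ✗; |CW| = 13.90 ✓.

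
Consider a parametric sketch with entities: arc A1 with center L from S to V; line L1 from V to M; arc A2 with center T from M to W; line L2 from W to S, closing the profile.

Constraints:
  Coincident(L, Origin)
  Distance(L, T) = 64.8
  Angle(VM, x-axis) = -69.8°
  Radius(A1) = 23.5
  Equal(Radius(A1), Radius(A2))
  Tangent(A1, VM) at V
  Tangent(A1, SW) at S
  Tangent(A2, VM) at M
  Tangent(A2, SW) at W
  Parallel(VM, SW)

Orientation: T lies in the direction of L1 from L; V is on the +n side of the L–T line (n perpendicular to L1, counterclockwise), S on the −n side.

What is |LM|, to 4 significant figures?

68.93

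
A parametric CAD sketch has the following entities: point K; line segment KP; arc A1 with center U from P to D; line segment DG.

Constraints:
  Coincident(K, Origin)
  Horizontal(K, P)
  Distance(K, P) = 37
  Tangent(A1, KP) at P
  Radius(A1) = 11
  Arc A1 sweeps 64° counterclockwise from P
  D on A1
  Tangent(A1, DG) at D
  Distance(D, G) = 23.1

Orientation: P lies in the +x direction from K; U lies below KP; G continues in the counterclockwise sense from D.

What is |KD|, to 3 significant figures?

27.8

A1 meets KP tangentially, so UP is at right angles to KP, so U = P + (0, -11) = (37.0, -11.0). On A1, P sits at bearing 90° from U; a 64° counterclockwise sweep puts D at bearing 154°, so D = U + 11.0·(cos 154°, sin 154°) = (27.1, -6.18). Then |KD| = |D − K| = 27.8.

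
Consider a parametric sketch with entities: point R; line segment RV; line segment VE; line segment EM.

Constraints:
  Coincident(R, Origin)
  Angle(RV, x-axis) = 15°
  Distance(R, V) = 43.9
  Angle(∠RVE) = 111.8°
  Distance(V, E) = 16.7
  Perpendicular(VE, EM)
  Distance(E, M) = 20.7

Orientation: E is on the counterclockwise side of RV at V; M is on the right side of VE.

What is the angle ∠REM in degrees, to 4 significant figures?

141.0°

∠RVE = 111.8°, so VE runs at 15.0° + (180° − 111.8°) = 83.20° from the x-axis; with |VE| = 16.7, E = V + 16.7·(cos 83.20°, sin 83.20°) = (44.38, 27.94). The perpendicularity gives EM at right angles to VE; with |EM| = 20.7 on the right of VE, M = E + 20.7·(0.9930, -0.1184) = (64.94, 25.49). Then cos ∠REM = ER·EM / (|ER||EM|), giving 141.0°.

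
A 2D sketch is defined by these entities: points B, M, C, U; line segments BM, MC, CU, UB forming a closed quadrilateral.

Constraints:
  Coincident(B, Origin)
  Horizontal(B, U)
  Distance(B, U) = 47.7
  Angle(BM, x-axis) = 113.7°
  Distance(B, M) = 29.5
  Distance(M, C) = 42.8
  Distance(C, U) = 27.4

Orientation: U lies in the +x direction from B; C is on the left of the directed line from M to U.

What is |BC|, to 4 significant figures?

37.31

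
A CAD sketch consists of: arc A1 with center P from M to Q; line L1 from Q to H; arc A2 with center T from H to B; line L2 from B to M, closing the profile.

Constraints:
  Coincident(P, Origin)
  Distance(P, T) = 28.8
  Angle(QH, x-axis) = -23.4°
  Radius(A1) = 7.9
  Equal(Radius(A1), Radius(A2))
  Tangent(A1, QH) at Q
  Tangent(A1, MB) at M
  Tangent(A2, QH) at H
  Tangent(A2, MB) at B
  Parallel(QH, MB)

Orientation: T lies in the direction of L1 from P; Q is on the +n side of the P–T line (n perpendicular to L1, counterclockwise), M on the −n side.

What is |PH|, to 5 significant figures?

29.864

The slot axis is L1's direction at -23.4°, so u = (cos -23.4°, sin -23.4°) = (0.91775, -0.39715) and n = (−sin -23.4°, cos -23.4°) = (0.39715, 0.91775). P is at the origin and T lies 28.8 along u from P, so T = 28.8·u = (26.431, -11.438). Tangency of A1 to both parallel lines with radius 7.9 puts Q and M at P ± 7.9·n: Q = (3.1375, 7.2503), M = (-3.1375, -7.2503). Equal radii place H and B the same way about T: H = T + 7.9·n = (29.569, -4.1876), B = T − 7.9·n = (23.294, -18.688). Then |PH| = |H − P| = 29.864.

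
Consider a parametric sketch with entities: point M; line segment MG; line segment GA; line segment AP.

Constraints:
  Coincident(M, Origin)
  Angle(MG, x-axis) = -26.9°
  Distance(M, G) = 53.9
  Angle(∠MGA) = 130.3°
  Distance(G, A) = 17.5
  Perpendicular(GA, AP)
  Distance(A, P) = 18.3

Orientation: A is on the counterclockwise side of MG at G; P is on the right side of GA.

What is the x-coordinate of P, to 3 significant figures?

71.3

M is at the origin; MG runs at -26.9° with length 53.9, so G = 53.9·(cos -26.9°, sin -26.9°) = (48.1, -24.4). ∠MGA = 130.3°, so GA runs at -26.9° + (180° − 130.3°) = 22.8° from the x-axis; with |GA| = 17.5, A = G + 17.5·(cos 22.8°, sin 22.8°) = (64.2, -17.6). GA is perpendicular to AP; with |AP| = 18.3 on the right of GA, P = A + 18.3·(0.388, -0.922) = (71.3, -34.5). So P.x = 71.3.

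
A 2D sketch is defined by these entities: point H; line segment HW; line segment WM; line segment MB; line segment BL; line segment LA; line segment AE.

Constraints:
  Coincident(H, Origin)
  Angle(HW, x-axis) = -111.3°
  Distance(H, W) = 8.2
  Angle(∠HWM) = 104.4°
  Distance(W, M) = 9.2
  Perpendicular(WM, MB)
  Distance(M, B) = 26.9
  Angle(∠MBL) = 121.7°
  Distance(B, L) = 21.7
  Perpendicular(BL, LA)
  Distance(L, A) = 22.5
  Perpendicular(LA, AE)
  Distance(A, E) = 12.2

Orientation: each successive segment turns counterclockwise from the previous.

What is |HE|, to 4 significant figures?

9.910

H is at the origin; HW runs at -111.3° with length 8.2, so W = (-2.979, -7.640). ∠HWM = 104.4° gives WM at -35.70° from the x-axis; with |WM| = 9.2, M = (4.493, -13.01). WM ⟂ MB, so MB runs at 54.30°; with |MB| = 26.9, B = (20.19, 8.837). ∠MBL = 121.7° gives BL at 112.6° from the x-axis; with |BL| = 21.7, L = (11.85, 28.87). BL ⟂ LA, so LA runs at -157.4°; with |LA| = 22.5, A = (-8.922, 20.22). LA is perpendicular to AE, so AE runs at -67.40°; with |AE| = 12.2, E = (-4.233, 8.960). Then |HE| = |E − H| = 9.910.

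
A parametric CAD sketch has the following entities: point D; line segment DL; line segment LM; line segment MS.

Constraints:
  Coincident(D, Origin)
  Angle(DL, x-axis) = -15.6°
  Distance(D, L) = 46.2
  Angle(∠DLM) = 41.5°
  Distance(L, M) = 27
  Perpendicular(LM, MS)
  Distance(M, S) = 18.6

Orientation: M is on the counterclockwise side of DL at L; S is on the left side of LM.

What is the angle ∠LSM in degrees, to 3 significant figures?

55.4°

D is at the origin; DL runs at -15.6° with length 46.2, so L = 46.2·(cos -15.6°, sin -15.6°) = (44.5, -12.4). ∠DLM = 41.5°, so LM runs at -15.6° + (180° − 41.5°) = 123° from the x-axis; with |LM| = 27.0, M = L + 27.0·(cos 123°, sin 123°) = (29.8, 10.2). LM ⟂ MS; with |MS| = 18.6 on the left of LM, S = M + 18.6·(-0.840, -0.543) = (14.2, 0.143). Then cos ∠LSM = SL·SM / (|SL||SM|), giving 55.4°.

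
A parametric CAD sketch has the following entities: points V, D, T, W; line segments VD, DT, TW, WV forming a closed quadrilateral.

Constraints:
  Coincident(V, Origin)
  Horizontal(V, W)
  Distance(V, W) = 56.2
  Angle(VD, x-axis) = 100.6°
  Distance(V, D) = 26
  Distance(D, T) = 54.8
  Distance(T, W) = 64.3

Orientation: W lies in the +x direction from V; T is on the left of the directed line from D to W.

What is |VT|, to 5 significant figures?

71.471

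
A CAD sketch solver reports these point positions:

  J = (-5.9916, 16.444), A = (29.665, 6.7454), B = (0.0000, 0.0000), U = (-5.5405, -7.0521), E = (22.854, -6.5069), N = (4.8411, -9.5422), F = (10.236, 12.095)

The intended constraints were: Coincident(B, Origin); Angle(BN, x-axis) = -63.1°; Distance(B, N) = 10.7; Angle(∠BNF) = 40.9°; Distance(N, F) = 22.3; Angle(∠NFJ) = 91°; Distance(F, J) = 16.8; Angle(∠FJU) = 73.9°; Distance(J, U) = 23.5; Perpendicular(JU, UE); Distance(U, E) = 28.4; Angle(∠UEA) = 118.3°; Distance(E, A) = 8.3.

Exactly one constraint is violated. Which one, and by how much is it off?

Distance(E, A) = 8.3 — off by 6.60.

B = (0.00, 0.00) ✓; BN at -63.10° ✓; |BN| = 10.70 ✓; ∠BNF = 40.90° ✓; |NF| = 22.30 ✓; ∠NFJ = 91.00° ✓; |FJ| = 16.80 ✓; ∠FJU = 73.90° ✓; |JU| = 23.50 ✓; ∠(JU, UE) = 90.00° ✓; |UE| = 28.40 ✓; ∠UEA = 118.3° ✓; |EA| = 14.90 ✗.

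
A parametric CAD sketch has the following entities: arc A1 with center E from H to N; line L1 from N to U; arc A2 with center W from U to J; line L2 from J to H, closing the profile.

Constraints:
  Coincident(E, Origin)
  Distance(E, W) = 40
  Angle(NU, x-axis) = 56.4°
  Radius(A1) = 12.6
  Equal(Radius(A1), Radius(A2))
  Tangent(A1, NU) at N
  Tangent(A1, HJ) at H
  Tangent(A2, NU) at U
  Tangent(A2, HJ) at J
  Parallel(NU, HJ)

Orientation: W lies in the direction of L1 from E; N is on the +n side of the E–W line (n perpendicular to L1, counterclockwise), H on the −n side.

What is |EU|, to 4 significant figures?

41.94

The slot axis is L1's direction at 56.4°, so u = (cos 56.4°, sin 56.4°) = (0.5534, 0.8329) and n = (−sin 56.4°, cos 56.4°) = (-0.8329, 0.5534). E is at the origin and W lies 40.0 along u from E, so W = 40.0·u = (22.14, 33.32). Tangency of A1 to both parallel lines with radius 12.6 puts N and H at E ± 12.6·n: N = (-10.49, 6.973), H = (10.49, -6.973). Equal radii place U and J the same way about W: U = W + 12.6·n = (11.64, 40.29), J = W − 12.6·n = (32.63, 26.34). Then |EU| = |U − E| = 41.94.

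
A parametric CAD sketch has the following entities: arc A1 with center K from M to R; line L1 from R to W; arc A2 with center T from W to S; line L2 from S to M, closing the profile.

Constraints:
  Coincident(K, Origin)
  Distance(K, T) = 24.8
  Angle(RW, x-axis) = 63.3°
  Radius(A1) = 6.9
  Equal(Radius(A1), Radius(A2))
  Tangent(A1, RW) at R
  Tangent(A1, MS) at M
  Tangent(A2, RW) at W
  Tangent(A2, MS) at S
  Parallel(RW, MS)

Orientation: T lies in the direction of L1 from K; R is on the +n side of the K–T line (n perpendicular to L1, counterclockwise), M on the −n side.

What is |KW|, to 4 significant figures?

25.74

The slot axis is L1's direction at 63.3°, so u = (cos 63.3°, sin 63.3°) = (0.4493, 0.8934) and n = (−sin 63.3°, cos 63.3°) = (-0.8934, 0.4493). K is at the origin and T lies 24.8 along u from K, so T = 24.8·u = (11.14, 22.16). Tangency of A1 to both parallel lines with radius 6.9 puts R and M at K ± 6.9·n: R = (-6.164, 3.100), M = (6.164, -3.100). Equal radii place W and S the same way about T: W = T + 6.9·n = (4.979, 25.26), S = T − 6.9·n = (17.31, 19.06). Then |KW| = |W − K| = 25.74.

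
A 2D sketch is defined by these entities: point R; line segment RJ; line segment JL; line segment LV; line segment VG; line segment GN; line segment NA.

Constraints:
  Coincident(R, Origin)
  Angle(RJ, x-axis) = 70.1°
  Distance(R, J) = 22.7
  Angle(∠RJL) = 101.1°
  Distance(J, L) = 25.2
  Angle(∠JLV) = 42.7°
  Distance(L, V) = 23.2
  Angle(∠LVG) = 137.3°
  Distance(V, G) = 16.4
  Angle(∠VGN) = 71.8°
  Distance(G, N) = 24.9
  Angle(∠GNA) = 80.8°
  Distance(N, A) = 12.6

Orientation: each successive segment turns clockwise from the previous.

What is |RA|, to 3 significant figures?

28.7

R is at the origin; RJ runs at 70.1° with length 22.7, so J = (7.73, 21.3). ∠RJL = 101.1° gives JL at -8.80° from the x-axis; with |JL| = 25.2, L = (32.6, 17.5). ∠JLV = 42.7° gives LV at -146° from the x-axis; with |LV| = 23.2, V = (13.4, 4.55). ∠LVG = 137.3° gives VG at 171° from the x-axis; with |VG| = 16.4, G = (-2.83, 7.06). ∠VGN = 71.8° gives GN at 63.0° from the x-axis; with |GN| = 24.9, N = (8.47, 29.2). ∠GNA = 80.8° gives NA at -36.2° from the x-axis; with |NA| = 12.6, A = (18.6, 21.8). Then |RA| = |A − R| = 28.7.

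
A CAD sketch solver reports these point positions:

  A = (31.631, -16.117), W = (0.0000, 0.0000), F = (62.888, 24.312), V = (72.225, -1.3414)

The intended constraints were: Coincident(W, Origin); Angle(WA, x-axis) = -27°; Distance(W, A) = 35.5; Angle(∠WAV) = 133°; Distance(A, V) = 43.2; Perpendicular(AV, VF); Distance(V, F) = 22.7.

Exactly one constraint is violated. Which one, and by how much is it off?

Distance(V, F) = 22.7 — off by 4.60.

W = (0.00, 0.00) ✓; WA at -27.00° ✓; |WA| = 35.50 ✓; ∠WAV = 133.0° ✓; |AV| = 43.20 ✓; ∠(AV, VF) = 90.00° ✓; |VF| = 27.30 ✗.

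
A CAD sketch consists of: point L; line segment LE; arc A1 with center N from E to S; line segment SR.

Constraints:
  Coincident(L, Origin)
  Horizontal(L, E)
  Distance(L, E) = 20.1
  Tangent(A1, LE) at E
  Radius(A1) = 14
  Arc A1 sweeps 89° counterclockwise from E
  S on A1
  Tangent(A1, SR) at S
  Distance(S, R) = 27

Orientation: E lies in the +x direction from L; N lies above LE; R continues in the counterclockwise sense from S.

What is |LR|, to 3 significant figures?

53.4

L is at the origin; LE is horizontal with |LE| = 20.1 and E on the +x side, so E = (20.1, 0.00). Since A1 is tangent to LE there, NE ⟂ LE, so N = E + (0, 14) = (20.1, 14.0). On A1, E sits at bearing -90° from N; an 89° counterclockwise sweep puts S at bearing -1°, so S = N + 14.0·(cos -1°, sin -1°) = (34.1, 13.8). Since A1 is tangent to SR there, NS ⟂ SR, so SR runs along (−sin -1°, cos -1°); with |SR| = 27.0, R = (34.6, 40.8). Then |LR| = |R − L| = 53.4.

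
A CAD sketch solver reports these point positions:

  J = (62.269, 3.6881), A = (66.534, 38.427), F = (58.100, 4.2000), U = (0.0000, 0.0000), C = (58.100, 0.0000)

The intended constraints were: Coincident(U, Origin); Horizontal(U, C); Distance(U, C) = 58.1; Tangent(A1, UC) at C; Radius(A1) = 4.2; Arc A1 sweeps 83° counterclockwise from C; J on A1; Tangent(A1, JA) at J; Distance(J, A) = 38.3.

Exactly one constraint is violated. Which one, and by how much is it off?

Distance(J, A) = 38.3 — off by 3.30.

U = (0.00, 0.00) ✓; U.y = 0.00, C.y = 0.00 ✓; |UC| = 58.10 ✓; ∠(FC, CU) = 90.00° ✓; |FC| = 4.200 ✓; bearing(F→J) − bearing(F→C) = 83.00° ✓; |FJ| = 4.200 ✓; ∠(FJ, JA) = 90.00° ✓; |JA| = 35.00 ✗.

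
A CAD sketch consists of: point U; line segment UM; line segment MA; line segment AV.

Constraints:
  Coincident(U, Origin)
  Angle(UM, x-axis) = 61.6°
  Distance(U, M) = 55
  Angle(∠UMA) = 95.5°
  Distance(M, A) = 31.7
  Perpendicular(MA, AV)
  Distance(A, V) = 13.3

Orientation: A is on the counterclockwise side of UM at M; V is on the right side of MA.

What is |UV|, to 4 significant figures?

77.44

∠UMA = 95.5°, so MA runs at 61.6° + (180° − 95.5°) = 146.1° from the x-axis; with |MA| = 31.7, A = M + 31.7·(cos 146.1°, sin 146.1°) = (-0.1521, 66.06). MA ⟂ AV; with |AV| = 13.3 on the right of MA, V = A + 13.3·(0.5577, 0.8300) = (7.266, 77.10). Then |UV| = |V − U| = 77.44.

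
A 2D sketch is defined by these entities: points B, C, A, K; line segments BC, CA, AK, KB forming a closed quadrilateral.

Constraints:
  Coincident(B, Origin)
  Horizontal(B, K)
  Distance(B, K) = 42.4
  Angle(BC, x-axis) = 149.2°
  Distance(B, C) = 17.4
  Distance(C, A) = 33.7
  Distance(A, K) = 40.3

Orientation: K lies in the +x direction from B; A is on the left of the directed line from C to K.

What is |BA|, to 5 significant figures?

30.573

Checks: BC at 149.2° ✓; |CA| = 33.70 ✓; |AK| = 40.30 ✓.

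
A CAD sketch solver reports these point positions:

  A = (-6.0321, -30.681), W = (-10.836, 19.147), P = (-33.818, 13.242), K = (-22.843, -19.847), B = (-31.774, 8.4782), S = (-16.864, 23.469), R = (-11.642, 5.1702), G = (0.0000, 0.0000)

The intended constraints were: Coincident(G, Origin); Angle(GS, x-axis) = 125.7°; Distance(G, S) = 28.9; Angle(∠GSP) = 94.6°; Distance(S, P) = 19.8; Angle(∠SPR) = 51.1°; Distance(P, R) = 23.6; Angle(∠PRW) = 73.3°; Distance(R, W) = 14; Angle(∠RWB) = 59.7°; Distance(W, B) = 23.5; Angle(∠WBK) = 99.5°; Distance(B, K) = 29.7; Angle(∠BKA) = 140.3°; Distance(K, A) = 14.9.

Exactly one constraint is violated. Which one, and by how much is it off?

Distance(K, A) = 14.9 — off by 5.10.

G = (0.00, 0.00) ✓; GS at 125.7° ✓; |GS| = 28.90 ✓; ∠GSP = 94.60° ✓; |SP| = 19.80 ✓; ∠SPR = 51.10° ✓; |PR| = 23.60 ✓; ∠PRW = 73.30° ✓; |RW| = 14.00 ✓; ∠RWB = 59.70° ✓; |WB| = 23.50 ✓; ∠WBK = 99.50° ✓; |BK| = 29.70 ✓; ∠BKA = 140.3° ✓; |KA| = 20.00 ✗.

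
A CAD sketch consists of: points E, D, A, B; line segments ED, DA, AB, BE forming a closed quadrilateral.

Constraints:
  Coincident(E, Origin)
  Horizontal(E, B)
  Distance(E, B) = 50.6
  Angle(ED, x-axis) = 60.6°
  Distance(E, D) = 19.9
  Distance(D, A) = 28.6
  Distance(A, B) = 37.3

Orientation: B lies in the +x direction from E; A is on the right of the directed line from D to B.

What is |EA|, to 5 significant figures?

18.400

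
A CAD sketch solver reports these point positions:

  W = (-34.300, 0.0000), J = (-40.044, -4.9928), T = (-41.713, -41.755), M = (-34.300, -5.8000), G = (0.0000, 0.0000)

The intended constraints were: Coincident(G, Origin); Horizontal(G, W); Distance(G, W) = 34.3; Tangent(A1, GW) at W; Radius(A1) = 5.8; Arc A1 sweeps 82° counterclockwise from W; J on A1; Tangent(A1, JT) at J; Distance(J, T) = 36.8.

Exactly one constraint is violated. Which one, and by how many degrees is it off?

Tangent(A1, JT) at J — off by 5.40°.

G = (0.00, 0.00) ✓; G.y = 0.00, W.y = 0.00 ✓; |GW| = 34.30 ✓; ∠(MW, WG) = 90.00° ✓; |MW| = 5.800 ✓; bearing(M→J) − bearing(M→W) = 82.00° ✓; |MJ| = 5.800 ✓; ∠(MJ, JT) = 84.60° ✗; |JT| = 36.80 ✓.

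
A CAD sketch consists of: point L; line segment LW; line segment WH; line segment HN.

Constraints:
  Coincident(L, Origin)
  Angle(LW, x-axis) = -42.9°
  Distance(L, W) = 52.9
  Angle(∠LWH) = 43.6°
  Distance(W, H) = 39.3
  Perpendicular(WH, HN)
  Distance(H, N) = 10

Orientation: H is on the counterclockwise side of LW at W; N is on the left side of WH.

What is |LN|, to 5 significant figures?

26.499

L is at the origin; LW runs at -42.9° with length 52.9, so W = 52.9·(cos -42.9°, sin -42.9°) = (38.752, -36.010). ∠LWH = 43.6°, so WH runs at -42.9° + (180° − 43.6°) = 93.500° from the x-axis; with |WH| = 39.3, H = W + 39.3·(cos 93.500°, sin 93.500°) = (36.352, 3.2166). WH is perpendicular to HN; with |HN| = 10.0 on the left of WH, N = H + 10.0·(-0.99813, -0.061049) = (26.371, 2.6061). Then |LN| = |N − L| = 26.499.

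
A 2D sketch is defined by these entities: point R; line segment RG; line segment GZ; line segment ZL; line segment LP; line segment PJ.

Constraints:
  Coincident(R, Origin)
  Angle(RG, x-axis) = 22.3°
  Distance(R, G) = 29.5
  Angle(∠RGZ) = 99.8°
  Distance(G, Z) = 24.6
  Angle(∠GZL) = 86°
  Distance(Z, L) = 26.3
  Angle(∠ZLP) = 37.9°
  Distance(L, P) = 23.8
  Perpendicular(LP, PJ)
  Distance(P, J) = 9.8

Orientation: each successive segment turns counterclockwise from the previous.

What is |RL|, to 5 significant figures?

27.931

R is at the origin; RG runs at 22.3° with length 29.5, so G = (27.294, 11.194). ∠RGZ = 99.8° gives GZ at 102.50° from the x-axis; with |GZ| = 24.6, Z = (21.969, 35.211). ∠GZL = 86.0° gives ZL at -163.50° from the x-axis; with |ZL| = 26.3, L = (-3.2477, 27.741). Then |RL| = |L − R| = 27.931.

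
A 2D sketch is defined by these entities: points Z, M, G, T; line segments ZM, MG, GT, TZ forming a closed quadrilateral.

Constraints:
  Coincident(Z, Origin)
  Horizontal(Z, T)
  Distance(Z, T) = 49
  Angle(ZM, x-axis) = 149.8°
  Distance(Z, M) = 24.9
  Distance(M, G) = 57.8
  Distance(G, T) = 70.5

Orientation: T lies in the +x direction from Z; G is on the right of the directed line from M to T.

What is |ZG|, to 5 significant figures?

43.824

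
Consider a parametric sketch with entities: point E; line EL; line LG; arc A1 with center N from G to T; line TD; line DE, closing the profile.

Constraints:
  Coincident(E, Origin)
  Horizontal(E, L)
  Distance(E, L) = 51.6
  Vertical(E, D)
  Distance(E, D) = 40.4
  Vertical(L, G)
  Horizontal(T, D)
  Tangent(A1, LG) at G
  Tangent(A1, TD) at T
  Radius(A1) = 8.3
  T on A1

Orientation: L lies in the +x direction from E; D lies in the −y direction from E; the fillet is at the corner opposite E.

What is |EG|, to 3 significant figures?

60.8

E is at the origin; EL is horizontal with |EL| = 51.6 and L on the +x side, so L = (51.6, 0.00). E and D share the same x with |ED| = 40.4 and D on the −y side, so D = (0.00, -40.4). The virtual corner opposite E is at (51.6, -40.4). The tangent condition forces NG to be normal to LG and the tangent condition forces NT to be normal to TD, with radius 8.3, so the center N sits 8.3 in from both sides at N = (43.3, -32.1). That places the tangent points at G = (51.6, -32.1) on LG and T = (43.3, -40.4) on TD. Then |EG| = |G − E| = 60.8.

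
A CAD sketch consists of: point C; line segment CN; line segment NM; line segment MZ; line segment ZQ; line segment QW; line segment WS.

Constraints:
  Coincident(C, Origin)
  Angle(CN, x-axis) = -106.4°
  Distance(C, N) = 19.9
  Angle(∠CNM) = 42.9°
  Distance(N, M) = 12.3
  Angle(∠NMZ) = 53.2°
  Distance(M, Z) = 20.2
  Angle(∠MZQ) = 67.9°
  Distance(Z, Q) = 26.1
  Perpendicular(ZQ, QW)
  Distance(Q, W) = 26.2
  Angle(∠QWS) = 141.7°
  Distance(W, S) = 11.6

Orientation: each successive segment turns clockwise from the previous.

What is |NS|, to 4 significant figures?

27.57

The perpendicularity gives QW at right angles to ZQ, so QW runs at 147.6°; with |QW| = 26.2, W = (-27.34, -19.69). ∠QWS = 141.7° gives WS at 109.3° from the x-axis; with |WS| = 11.6, S = (-31.17, -8.745). Then |NS| = |S − N| = 27.57.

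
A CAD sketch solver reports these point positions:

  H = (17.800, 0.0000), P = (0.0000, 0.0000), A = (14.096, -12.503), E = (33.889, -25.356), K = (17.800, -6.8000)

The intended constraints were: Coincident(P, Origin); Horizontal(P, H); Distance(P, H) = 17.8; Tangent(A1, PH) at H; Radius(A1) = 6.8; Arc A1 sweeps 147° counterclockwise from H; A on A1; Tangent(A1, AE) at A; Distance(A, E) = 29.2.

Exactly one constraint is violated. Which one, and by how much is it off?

Distance(A, E) = 29.2 — off by 5.60.

P = (0.00, 0.00) ✓; P.y = 0.00, H.y = 0.00 ✓; |PH| = 17.80 ✓; ∠(KH, HP) = 90.00° ✓; |KH| = 6.800 ✓; bearing(K→A) − bearing(K→H) = 147.0° ✓; |KA| = 6.800 ✓; ∠(KA, AE) = 90.00° ✓; |AE| = 23.60 ✗.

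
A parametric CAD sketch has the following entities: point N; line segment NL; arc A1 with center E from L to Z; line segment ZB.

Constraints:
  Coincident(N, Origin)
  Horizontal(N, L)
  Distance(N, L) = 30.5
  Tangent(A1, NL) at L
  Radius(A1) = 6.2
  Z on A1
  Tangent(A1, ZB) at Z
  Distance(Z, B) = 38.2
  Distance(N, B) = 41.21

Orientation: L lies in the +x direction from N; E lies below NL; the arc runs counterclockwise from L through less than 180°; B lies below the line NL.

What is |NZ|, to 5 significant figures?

25.027

N is at the origin; N and L share the same y with |NL| = 30.5 and L on the +x side, so L = (30.500, 0.0000). Tangency of A1 to NL means the radius EL is perpendicular to NL, so E = L + (0, -6.2) = (30.500, -6.2000). Since EZ ⟂ ZB (tangency), |EB| = √(6.2² + 38.2²) = 38.700 regardless of where Z sits on A1. So B lies on both circle(N, 41.21) and circle(E, 38.700); the below-NL intersection is B = (11.101, -39.687). Z is the foot of the tangent from B: Z = (24.707, -3.9918).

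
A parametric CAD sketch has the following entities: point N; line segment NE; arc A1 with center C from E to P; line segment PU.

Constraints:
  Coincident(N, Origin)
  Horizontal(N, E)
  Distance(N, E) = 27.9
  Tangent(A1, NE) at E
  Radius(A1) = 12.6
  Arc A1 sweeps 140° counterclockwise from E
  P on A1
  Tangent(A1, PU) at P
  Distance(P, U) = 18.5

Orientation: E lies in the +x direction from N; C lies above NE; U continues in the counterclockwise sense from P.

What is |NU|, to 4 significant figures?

40.52

N is at the origin; NE is horizontal with |NE| = 27.9 and E on the +x side, so E = (27.90, 0.000). Since A1 is tangent to NE there, CE ⟂ NE, so C = E + (0, 12.6) = (27.90, 12.60). On A1, E sits at bearing -90° from C; a 140° counterclockwise sweep puts P at bearing 50°, so P = C + 12.6·(cos 50°, sin 50°) = (36.00, 22.25). Tangency of A1 to PU means the radius CP is perpendicular to PU, so PU runs along (−sin 50°, cos 50°); with |PU| = 18.5, U = (21.83, 34.14). Then |NU| = |U − N| = 40.52.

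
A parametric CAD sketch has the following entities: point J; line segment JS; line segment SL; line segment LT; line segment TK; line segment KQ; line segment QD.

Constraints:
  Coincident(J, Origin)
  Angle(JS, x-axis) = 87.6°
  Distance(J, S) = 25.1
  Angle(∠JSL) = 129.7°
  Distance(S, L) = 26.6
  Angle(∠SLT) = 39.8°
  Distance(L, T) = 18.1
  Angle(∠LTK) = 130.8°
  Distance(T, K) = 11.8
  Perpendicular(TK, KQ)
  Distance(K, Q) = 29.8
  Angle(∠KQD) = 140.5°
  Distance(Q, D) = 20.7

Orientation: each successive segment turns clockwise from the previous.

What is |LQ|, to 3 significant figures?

28.6

J is at the origin; JS runs at 87.6° with length 25.1, so S = (1.05, 25.1). ∠JSL = 129.7° gives SL at 37.3° from the x-axis; with |SL| = 26.6, L = (22.2, 41.2). ∠SLT = 39.8° gives LT at -103° from the x-axis; with |LT| = 18.1, T = (18.2, 23.6). ∠LTK = 130.8° gives TK at -152° from the x-axis; with |TK| = 11.8, K = (7.74, 18.0). TK ⟂ KQ, so KQ runs at 118°; with |KQ| = 29.8, Q = (-6.20, 44.4). Then |LQ| = |Q − L| = 28.6.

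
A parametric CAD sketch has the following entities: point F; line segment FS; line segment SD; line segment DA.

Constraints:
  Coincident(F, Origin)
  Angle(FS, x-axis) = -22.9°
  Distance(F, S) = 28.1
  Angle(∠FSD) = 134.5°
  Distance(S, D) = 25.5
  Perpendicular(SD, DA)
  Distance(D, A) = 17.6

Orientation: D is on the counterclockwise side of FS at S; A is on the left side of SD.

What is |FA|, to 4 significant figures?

45.26

F is at the origin; FS runs at -22.9° with length 28.1, so S = 28.1·(cos -22.9°, sin -22.9°) = (25.89, -10.93). ∠FSD = 134.5°, so SD runs at -22.9° + (180° − 134.5°) = 22.60° from the x-axis; with |SD| = 25.5, D = S + 25.5·(cos 22.60°, sin 22.60°) = (49.43, -1.135). SD is perpendicular to DA; with |DA| = 17.6 on the left of SD, A = D + 17.6·(-0.3843, 0.9232) = (42.66, 15.11). Then |FA| = |A − F| = 45.26.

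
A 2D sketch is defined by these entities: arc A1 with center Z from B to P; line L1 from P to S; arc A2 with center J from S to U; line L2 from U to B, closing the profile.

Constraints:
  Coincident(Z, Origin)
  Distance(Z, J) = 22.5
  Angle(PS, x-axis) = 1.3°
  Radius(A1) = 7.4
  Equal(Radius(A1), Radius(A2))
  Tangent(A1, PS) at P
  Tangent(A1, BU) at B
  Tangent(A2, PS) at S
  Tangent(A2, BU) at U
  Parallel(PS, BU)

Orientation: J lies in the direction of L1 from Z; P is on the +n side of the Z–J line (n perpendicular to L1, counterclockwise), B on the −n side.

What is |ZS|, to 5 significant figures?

23.686

Tangency of A1 to both parallel lines with radius 7.4 puts P and B at Z ± 7.4·n: P = (-0.16789, 7.3981), B = (0.16789, -7.3981). Equal radii place S and U the same way about J: S = J + 7.4·n = (22.326, 7.9086), U = J − 7.4·n = (22.662, -6.8876). Then |ZS| = |S − Z| = 23.686.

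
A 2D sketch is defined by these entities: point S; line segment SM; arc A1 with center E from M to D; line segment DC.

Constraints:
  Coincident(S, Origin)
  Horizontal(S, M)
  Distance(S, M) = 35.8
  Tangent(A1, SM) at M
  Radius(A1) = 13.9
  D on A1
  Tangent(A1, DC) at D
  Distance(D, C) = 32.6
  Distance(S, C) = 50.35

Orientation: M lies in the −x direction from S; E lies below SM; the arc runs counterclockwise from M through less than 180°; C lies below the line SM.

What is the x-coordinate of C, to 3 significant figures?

-20.6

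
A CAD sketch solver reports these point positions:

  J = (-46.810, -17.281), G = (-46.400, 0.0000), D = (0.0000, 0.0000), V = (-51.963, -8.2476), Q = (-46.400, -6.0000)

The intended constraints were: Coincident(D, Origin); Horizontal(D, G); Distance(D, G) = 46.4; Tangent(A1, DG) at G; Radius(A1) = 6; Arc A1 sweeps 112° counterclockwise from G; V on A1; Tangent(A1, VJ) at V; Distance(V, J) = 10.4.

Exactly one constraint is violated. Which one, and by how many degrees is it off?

Tangent(A1, VJ) at V — off by 7.70°.

D = (0.00, 0.00) ✓; D.y = 0.00, G.y = 0.00 ✓; |DG| = 46.40 ✓; ∠(QG, GD) = 90.00° ✓; |QG| = 6.000 ✓; bearing(Q→V) − bearing(Q→G) = 112.0° ✓; |QV| = 6.000 ✓; ∠(QV, VJ) = 82.30° ✗; |VJ| = 10.40 ✓.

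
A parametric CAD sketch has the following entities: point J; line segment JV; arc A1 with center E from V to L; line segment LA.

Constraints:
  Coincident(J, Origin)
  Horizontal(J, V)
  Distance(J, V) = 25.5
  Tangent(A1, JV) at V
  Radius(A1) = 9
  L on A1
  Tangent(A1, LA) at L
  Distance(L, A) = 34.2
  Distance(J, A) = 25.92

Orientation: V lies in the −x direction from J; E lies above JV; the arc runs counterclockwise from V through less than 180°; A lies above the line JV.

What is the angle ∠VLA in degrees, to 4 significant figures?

159.0°

J is at the origin; JV is horizontal with |JV| = 25.5 and V on the −x side, so V = (-25.50, 0.000). The tangent condition forces EV to be normal to JV, so E = V + (0, 9) = (-25.50, 9.000). Since EL ⟂ LA (tangency), |EA| = √(9.0² + 34.2²) = 35.36 regardless of where L sits on A1. So A lies on both circle(J, 25.92) and circle(E, 35.36); the above-JV intersection is A = (5.917, 25.24). L is the foot of the tangent from A: L = (-19.47, 2.319).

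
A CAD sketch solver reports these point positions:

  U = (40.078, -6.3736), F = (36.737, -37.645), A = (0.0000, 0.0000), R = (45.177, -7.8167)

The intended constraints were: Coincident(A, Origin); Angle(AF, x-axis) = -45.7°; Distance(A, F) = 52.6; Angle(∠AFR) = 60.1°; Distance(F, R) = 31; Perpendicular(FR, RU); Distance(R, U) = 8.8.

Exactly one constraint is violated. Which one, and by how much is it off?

Distance(R, U) = 8.8 — off by 3.50.

A = (0.00, 0.00) ✓; AF at -45.70° ✓; |AF| = 52.60 ✓; ∠AFR = 60.10° ✓; |FR| = 31.00 ✓; ∠(FR, RU) = 90.00° ✓; |RU| = 5.299 ✗.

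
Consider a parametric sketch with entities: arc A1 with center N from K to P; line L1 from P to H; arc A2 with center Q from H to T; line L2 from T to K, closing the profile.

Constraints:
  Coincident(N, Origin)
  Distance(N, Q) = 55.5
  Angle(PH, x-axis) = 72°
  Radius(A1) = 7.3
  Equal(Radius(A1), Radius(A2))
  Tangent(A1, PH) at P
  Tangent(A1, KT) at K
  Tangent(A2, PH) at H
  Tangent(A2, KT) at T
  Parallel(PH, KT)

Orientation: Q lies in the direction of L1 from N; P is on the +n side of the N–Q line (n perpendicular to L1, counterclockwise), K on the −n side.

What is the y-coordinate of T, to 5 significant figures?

50.528

Tangency of A1 to both parallel lines with radius 7.3 puts P and K at N ± 7.3·n: P = (-6.9427, 2.2558), K = (6.9427, -2.2558). Equal radii place H and T the same way about Q: H = Q + 7.3·n = (10.208, 55.039), T = Q − 7.3·n = (24.093, 50.528). So T.y = 50.528.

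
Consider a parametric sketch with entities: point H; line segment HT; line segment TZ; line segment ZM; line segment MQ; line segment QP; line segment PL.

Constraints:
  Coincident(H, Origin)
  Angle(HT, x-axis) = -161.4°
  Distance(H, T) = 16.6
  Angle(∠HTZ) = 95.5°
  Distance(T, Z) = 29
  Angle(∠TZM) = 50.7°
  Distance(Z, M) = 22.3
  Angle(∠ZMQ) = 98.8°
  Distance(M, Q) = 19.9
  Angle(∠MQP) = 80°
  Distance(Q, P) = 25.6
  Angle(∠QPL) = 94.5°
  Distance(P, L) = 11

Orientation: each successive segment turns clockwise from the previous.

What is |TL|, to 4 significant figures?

23.98

H is at the origin; HT runs at -161.4° with length 16.6, so T = (-15.73, -5.295). ∠HTZ = 95.5° gives TZ at 114.1° from the x-axis; with |TZ| = 29.0, Z = (-27.57, 21.18). ∠TZM = 50.7° gives ZM at -15.20° from the x-axis; with |ZM| = 22.3, M = (-6.055, 15.33). ∠ZMQ = 98.8° gives MQ at -96.40° from the x-axis; with |MQ| = 19.9, Q = (-8.273, -4.445). ∠MQP = 80.0° gives QP at 163.6° from the x-axis; with |QP| = 25.6, P = (-32.83, 2.783). ∠QPL = 94.5° gives PL at 78.10° from the x-axis; with |PL| = 11.0, L = (-30.56, 13.55). Then |TL| = |L − T| = 23.98.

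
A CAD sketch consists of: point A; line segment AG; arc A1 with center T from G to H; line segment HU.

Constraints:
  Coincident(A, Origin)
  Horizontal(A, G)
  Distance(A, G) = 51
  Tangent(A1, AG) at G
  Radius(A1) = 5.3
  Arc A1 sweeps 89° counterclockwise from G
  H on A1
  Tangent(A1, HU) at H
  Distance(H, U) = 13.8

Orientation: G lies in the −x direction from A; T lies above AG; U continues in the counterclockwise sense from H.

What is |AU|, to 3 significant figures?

49.3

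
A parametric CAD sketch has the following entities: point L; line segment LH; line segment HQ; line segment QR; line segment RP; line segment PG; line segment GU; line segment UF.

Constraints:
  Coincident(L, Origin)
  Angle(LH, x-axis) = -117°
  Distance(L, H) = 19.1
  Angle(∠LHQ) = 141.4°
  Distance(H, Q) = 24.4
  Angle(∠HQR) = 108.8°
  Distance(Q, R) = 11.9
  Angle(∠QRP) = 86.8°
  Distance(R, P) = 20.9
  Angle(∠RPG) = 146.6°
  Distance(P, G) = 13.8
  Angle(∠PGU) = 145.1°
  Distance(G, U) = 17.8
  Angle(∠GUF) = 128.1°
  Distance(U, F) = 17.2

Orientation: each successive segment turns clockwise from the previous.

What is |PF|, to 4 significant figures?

40.13

L is at the origin; LH runs at -117.0° with length 19.1, so H = (-8.671, -17.02). ∠LHQ = 141.4° gives HQ at -155.6° from the x-axis; with |HQ| = 24.4, Q = (-30.89, -27.10). ∠HQR = 108.8° gives QR at 133.2° from the x-axis; with |QR| = 11.9, R = (-39.04, -18.42). ∠QRP = 86.8° gives RP at 40.00° from the x-axis; with |RP| = 20.9, P = (-23.03, -4.989). ∠RPG = 146.6° gives PG at 6.600° from the x-axis; with |PG| = 13.8, G = (-9.319, -3.403). ∠PGU = 145.1° gives GU at -28.30° from the x-axis; with |GU| = 17.8, U = (6.353, -11.84). ∠GUF = 128.1° gives UF at -80.20° from the x-axis; with |UF| = 17.2, F = (9.281, -28.79). Then |PF| = |F − P| = 40.13.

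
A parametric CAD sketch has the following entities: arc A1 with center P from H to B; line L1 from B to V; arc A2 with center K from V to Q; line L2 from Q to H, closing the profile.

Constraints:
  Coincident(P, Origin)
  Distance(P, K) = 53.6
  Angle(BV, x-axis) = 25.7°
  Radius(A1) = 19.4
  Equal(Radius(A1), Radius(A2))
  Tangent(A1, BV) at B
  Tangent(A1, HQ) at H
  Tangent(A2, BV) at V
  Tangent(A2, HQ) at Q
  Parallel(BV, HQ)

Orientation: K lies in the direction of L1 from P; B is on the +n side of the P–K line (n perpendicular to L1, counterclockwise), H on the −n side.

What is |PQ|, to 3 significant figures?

57.0

Tangency of A1 to both parallel lines with radius 19.4 puts B and H at P ± 19.4·n: B = (-8.41, 17.5), H = (8.41, -17.5). Equal radii place V and Q the same way about K: V = K + 19.4·n = (39.9, 40.7), Q = K − 19.4·n = (56.7, 5.76). Then |PQ| = |Q − P| = 57.0.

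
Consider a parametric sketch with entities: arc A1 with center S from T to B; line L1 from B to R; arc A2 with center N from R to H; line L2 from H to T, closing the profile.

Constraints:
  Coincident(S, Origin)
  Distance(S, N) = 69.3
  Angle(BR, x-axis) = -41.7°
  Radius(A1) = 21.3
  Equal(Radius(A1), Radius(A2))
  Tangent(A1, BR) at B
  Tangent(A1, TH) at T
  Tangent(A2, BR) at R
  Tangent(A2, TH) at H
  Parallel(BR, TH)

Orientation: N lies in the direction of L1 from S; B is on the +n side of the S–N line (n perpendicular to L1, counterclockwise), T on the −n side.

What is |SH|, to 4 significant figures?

72.50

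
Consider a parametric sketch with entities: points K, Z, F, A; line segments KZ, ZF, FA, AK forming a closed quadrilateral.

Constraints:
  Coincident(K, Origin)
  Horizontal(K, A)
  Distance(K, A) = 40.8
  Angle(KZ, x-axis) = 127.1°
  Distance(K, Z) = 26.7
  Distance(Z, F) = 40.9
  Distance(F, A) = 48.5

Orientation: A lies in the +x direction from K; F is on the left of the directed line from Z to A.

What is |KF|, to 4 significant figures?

46.89

K is at the origin; K and A share the same y with |KA| = 40.8 and A in +x, so A = (40.8, 0). KZ runs at 127.1° with |KZ| = 26.7, so Z = (-16.11, 21.30). F is determined by |ZF| = 40.9 and |FA| = 48.5 together: it lies at the intersection of circle(Z, 40.9) and circle(A, 48.5). With |ZA| = 60.76, the foot of the radical line on ZA is 24.79 from Z and the perpendicular offset is √(40.9² − 24.79²) = 32.53. Taking the left-of-ZA solution: F = (18.51, 43.08).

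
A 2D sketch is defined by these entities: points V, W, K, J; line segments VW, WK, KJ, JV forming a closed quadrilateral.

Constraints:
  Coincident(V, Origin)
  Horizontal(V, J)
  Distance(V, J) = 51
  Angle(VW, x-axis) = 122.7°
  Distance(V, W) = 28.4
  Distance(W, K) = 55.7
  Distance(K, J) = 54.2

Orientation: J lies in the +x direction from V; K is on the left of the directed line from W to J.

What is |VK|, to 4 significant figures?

61.02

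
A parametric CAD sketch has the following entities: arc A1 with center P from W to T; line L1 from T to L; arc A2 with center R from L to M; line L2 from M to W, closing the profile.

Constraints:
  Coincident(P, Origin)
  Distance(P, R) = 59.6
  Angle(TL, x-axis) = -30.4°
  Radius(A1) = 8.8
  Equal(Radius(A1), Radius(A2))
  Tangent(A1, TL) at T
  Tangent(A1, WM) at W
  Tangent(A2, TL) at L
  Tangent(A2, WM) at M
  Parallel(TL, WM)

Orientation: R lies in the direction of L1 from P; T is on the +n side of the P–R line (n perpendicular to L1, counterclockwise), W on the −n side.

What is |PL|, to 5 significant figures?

60.246

The slot axis is L1's direction at -30.4°, so u = (cos -30.4°, sin -30.4°) = (0.86251, -0.50603) and n = (−sin -30.4°, cos -30.4°) = (0.50603, 0.86251). P is at the origin and R lies 59.6 along u from P, so R = 59.6·u = (51.406, -30.160). Tangency of A1 to both parallel lines with radius 8.8 puts T and W at P ± 8.8·n: T = (4.4531, 7.5901), W = (-4.4531, -7.5901). Equal radii place L and M the same way about R: L = R + 8.8·n = (55.859, -22.569), M = R − 8.8·n = (46.953, -37.750). Then |PL| = |L − P| = 60.246.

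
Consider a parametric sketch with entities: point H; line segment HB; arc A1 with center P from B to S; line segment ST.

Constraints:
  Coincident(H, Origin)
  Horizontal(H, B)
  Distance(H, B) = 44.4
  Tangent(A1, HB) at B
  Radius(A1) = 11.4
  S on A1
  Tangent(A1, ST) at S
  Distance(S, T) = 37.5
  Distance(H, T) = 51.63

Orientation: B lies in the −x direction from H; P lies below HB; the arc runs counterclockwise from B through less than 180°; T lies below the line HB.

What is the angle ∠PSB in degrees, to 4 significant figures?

21.50°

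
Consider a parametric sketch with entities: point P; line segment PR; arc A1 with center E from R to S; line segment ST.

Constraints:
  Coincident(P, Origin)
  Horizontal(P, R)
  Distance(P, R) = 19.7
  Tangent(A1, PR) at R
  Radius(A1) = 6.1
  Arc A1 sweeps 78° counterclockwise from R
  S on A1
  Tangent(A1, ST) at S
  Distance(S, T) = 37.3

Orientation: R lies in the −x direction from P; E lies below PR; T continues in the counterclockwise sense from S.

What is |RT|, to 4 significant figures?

43.54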